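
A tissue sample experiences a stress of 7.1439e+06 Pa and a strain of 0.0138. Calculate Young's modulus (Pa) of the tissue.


E = stress / strain
E = 7.1439e+06 / 0.0138
E = 5.1767e+08


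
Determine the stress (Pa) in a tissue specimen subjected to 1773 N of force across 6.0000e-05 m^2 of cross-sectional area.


stress = F / A
stress = 1773 / 6.0000e-05
stress = 2.9550e+07


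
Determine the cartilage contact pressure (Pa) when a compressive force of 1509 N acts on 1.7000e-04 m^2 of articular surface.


P = F / A
P = 1509 / 1.7000e-04
P = 8.8765e+06


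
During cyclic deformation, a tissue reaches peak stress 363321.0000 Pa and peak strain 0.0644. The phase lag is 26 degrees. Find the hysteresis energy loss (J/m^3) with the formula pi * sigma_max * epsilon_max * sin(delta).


E_loss = pi * sigma_max * epsilon_max * sin(delta)
delta = 26 deg = 0.4538 rad
sin(delta) = 0.4384
E_loss = pi * 363321.0000 * 0.0644 * 0.4384
E_loss = 32223.1655


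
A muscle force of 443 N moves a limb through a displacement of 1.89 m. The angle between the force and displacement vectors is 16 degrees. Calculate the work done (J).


W = F * d * cos(theta)
theta = 16 deg = 0.2793 rad
cos(theta) = 0.9613
W = 443 * 1.89 * 0.9613
W = 804.8356


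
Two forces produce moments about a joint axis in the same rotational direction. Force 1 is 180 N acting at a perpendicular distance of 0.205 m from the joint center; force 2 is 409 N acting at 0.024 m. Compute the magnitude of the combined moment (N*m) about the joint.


M = F1 * d1 + F2 * d2
M = 180 * 0.205 + 409 * 0.024
M = 36.9000 + 9.8160
M = 46.7160


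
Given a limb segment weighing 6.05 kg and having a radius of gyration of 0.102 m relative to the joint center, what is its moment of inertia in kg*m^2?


I = m * k^2
I = 6.05 * 0.102^2
k^2 = 0.0104
I = 0.0629


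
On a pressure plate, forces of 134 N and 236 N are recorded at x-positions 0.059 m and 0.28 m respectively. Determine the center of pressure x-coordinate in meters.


COP_x = (F1*x1 + F2*x2) / (F1 + F2)
COP_x = (134*0.059 + 236*0.28) / (134 + 236)
Numerator = 73.9860
Denominator = 370
COP_x = 0.2000


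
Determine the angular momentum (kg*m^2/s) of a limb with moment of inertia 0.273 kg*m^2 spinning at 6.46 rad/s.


L = I * omega
L = 0.273 * 6.46
L = 1.7636


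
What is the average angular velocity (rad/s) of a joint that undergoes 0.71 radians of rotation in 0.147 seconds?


omega = delta_theta / delta_t
omega = 0.71 / 0.147
omega = 4.8299


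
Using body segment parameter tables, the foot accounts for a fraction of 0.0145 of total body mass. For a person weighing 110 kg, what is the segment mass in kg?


m_segment = body_mass * fraction
m_segment = 110 * 0.0145
m_segment = 1.5950


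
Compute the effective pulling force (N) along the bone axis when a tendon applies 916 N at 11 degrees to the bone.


F_eff = F_tendon * cos(theta)
theta = 11 deg = 0.1920 rad
cos(theta) = 0.9816
F_eff = 916 * 0.9816
F_eff = 899.1705


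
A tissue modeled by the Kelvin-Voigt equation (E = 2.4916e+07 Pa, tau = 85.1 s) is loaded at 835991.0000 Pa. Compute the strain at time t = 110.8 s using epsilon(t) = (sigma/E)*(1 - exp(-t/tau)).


epsilon(t) = (sigma/E) * (1 - exp(-t/tau))
sigma/E = 835991.0000 / 2.4916e+07 = 0.0336
exp(-t/tau) = exp(-110.8 / 85.1) = 0.2720
epsilon = 0.0336 * (1 - 0.2720)
epsilon = 0.0244


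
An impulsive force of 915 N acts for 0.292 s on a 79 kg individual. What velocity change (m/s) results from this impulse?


J = F * dt = 915 * 0.292 = 267.1800 N*s
delta_v = J / m
delta_v = 267.1800 / 79
delta_v = 3.3820


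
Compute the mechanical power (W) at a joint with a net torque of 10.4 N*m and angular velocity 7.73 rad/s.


P = M * omega
P = 10.4 * 7.73
P = 80.3920


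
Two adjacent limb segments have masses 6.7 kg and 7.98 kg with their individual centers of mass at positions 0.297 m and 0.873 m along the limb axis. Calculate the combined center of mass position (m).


COM = (m1*x1 + m2*x2) / (m1 + m2)
COM = (6.7*0.297 + 7.98*0.873) / (6.7 + 7.98)
Numerator = 8.9564
Denominator = 14.6800
COM = 0.6101


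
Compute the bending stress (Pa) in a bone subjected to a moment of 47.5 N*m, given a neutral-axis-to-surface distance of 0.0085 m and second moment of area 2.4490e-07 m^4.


sigma = M * c / I
sigma = 47.5 * 0.0085 / 2.4490e-07
M * c = 0.4038
sigma = 1.6486e+06


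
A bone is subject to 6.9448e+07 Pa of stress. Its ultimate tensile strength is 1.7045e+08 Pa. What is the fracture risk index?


FRI = applied / ultimate
FRI = 6.9448e+07 / 1.7045e+08
FRI = 0.4074


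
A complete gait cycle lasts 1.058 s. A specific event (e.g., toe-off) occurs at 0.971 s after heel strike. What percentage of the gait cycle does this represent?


pct = (event_time / cycle_time) * 100
pct = (0.971 / 1.058) * 100
ratio = 0.9178
pct = 91.7769


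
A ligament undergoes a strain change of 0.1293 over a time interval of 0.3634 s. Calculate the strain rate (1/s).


strain_rate = delta_strain / delta_t
strain_rate = 0.1293 / 0.3634
strain_rate = 0.3558


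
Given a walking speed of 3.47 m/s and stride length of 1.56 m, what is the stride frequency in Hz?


f = v / stride_length
f = 3.47 / 1.56
f = 2.2244


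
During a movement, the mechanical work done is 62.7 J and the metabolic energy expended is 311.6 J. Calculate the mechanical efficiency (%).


eta = (W_mech / E_meta) * 100
eta = (62.7 / 311.6) * 100
ratio = 0.2012
eta = 20.1220


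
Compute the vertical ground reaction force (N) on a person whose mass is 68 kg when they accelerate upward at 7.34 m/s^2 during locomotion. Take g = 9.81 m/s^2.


GRF = m * (g + a)
GRF = 68 * (9.81 + 7.34)
GRF = 68 * 17.1500
GRF = 1166.2000


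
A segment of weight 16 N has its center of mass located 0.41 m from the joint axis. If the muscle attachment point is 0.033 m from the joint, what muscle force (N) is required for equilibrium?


F_muscle = W * d_load / d_muscle
F_muscle = 16 * 0.41 / 0.033
Numerator = 6.5600
F_muscle = 198.7879


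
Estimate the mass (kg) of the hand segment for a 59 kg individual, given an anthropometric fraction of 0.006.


m_segment = body_mass * fraction
m_segment = 59 * 0.006
m_segment = 0.3540


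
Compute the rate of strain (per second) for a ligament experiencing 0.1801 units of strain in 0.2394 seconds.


strain_rate = delta_strain / delta_t
strain_rate = 0.1801 / 0.2394
strain_rate = 0.7523


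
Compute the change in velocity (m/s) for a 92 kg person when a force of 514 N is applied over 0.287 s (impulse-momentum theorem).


J = F * dt = 514 * 0.287 = 147.5180 N*s
delta_v = J / m
delta_v = 147.5180 / 92
delta_v = 1.6035


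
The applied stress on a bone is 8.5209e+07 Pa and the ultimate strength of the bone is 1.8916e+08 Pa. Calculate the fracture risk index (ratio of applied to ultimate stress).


FRI = applied / ultimate
FRI = 8.5209e+07 / 1.8916e+08
FRI = 0.4505


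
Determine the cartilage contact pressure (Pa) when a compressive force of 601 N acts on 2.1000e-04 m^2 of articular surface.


P = F / A
P = 601 / 2.1000e-04
P = 2.8619e+06


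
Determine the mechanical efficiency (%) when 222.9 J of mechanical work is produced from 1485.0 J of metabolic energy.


eta = (W_mech / E_meta) * 100
eta = (222.9 / 1485.0) * 100
ratio = 0.1501
eta = 15.0101


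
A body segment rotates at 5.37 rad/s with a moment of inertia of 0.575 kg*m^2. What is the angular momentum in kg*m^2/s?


L = I * omega
L = 0.575 * 5.37
L = 3.0877


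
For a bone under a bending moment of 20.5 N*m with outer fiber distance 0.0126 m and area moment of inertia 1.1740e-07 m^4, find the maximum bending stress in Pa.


sigma = M * c / I
sigma = 20.5 * 0.0126 / 1.1740e-07
M * c = 0.2583
sigma = 2.2002e+06


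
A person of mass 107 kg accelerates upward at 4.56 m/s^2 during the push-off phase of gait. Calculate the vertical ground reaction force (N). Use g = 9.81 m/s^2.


GRF = m * (g + a)
GRF = 107 * (9.81 + 4.56)
GRF = 107 * 14.3700
GRF = 1537.5900


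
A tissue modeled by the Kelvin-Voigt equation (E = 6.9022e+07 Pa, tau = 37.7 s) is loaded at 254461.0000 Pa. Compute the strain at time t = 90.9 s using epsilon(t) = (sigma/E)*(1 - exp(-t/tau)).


epsilon(t) = (sigma/E) * (1 - exp(-t/tau))
sigma/E = 254461.0000 / 6.9022e+07 = 0.0037
exp(-t/tau) = exp(-90.9 / 37.7) = 0.0897
epsilon = 0.0037 * (1 - 0.0897)
epsilon = 0.0034


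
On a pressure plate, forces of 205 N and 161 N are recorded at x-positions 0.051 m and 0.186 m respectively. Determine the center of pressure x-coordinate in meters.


COP_x = (F1*x1 + F2*x2) / (F1 + F2)
COP_x = (205*0.051 + 161*0.186) / (205 + 161)
Numerator = 40.4010
Denominator = 366
COP_x = 0.1104


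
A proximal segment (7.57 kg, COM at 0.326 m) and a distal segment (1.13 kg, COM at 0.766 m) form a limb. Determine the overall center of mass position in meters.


COM = (m1*x1 + m2*x2) / (m1 + m2)
COM = (7.57*0.326 + 1.13*0.766) / (7.57 + 1.13)
Numerator = 3.3334
Denominator = 8.7000
COM = 0.3831


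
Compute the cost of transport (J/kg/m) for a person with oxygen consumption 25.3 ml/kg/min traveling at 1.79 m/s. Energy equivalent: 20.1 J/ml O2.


Power per kg = VO2 * 20.1 / 60
Power per kg = 25.3 * 20.1 / 60 = 8.4755 W/kg
Cost = power_per_kg / speed
Cost = 8.4755 / 1.79
Cost = 4.7349


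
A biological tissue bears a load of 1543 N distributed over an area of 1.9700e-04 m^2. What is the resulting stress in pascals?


stress = F / A
stress = 1543 / 1.9700e-04
stress = 7.8325e+06


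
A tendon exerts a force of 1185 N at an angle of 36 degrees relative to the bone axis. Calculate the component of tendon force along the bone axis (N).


F_eff = F_tendon * cos(theta)
theta = 36 deg = 0.6283 rad
cos(theta) = 0.8090
F_eff = 1185 * 0.8090
F_eff = 958.6851


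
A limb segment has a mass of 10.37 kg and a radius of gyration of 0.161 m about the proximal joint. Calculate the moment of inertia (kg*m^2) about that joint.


I = m * k^2
I = 10.37 * 0.161^2
k^2 = 0.0259
I = 0.2688


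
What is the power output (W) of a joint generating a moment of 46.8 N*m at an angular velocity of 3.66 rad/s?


P = M * omega
P = 46.8 * 3.66
P = 171.2880


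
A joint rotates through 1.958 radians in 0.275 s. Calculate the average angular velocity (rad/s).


omega = delta_theta / delta_t
omega = 1.958 / 0.275
omega = 7.1200


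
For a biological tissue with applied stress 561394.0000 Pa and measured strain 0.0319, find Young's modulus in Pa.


E = stress / strain
E = 561394.0000 / 0.0319
E = 1.7599e+07


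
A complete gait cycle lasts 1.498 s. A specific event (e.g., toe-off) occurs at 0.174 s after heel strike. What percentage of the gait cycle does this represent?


pct = (event_time / cycle_time) * 100
pct = (0.174 / 1.498) * 100
ratio = 0.1162
pct = 11.6155


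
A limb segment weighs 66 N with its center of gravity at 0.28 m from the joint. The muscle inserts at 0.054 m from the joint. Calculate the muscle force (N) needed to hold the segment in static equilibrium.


F_muscle = W * d_load / d_muscle
F_muscle = 66 * 0.28 / 0.054
Numerator = 18.4800
F_muscle = 342.2222


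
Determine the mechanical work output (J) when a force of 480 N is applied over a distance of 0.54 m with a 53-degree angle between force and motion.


W = F * d * cos(theta)
theta = 53 deg = 0.9250 rad
cos(theta) = 0.6018
W = 480 * 0.54 * 0.6018
W = 155.9905


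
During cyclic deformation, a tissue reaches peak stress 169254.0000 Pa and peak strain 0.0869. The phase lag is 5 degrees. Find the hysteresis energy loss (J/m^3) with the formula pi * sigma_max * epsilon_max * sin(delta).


E_loss = pi * sigma_max * epsilon_max * sin(delta)
delta = 5 deg = 0.0873 rad
sin(delta) = 0.0872
E_loss = pi * 169254.0000 * 0.0869 * 0.0872
E_loss = 4027.2130


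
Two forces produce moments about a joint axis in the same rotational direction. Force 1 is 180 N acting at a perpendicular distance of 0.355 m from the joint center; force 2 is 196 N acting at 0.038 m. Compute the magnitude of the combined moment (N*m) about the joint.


M = F1 * d1 + F2 * d2
M = 180 * 0.355 + 196 * 0.038
M = 63.9000 + 7.4480
M = 71.3480


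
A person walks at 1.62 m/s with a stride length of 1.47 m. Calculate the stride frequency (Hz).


f = v / stride_length
f = 1.62 / 1.47
f = 1.1020


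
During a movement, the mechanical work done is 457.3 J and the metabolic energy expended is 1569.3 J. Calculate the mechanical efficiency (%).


eta = (W_mech / E_meta) * 100
eta = (457.3 / 1569.3) * 100
ratio = 0.2914
eta = 29.1404


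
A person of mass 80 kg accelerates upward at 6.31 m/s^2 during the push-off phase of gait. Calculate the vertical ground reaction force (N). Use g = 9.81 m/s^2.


GRF = m * (g + a)
GRF = 80 * (9.81 + 6.31)
GRF = 80 * 16.1200
GRF = 1289.6000


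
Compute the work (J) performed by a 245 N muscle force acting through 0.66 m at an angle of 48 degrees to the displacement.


W = F * d * cos(theta)
theta = 48 deg = 0.8378 rad
cos(theta) = 0.6691
W = 245 * 0.66 * 0.6691
W = 108.1984


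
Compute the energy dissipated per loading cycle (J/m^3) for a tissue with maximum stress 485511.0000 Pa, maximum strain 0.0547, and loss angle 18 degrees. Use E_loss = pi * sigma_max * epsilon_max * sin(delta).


E_loss = pi * sigma_max * epsilon_max * sin(delta)
delta = 18 deg = 0.3142 rad
sin(delta) = 0.3090
E_loss = pi * 485511.0000 * 0.0547 * 0.3090
E_loss = 25782.1207


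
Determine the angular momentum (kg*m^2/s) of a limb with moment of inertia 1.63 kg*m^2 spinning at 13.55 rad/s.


L = I * omega
L = 1.63 * 13.55
L = 22.0865


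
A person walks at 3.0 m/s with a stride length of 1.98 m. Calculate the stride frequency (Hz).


f = v / stride_length
f = 3.0 / 1.98
f = 1.5152


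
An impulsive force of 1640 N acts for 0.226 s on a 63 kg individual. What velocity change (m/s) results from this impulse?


J = F * dt = 1640 * 0.226 = 370.6400 N*s
delta_v = J / m
delta_v = 370.6400 / 63
delta_v = 5.8832


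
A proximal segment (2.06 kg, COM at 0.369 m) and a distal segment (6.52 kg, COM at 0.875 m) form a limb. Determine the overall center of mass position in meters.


COM = (m1*x1 + m2*x2) / (m1 + m2)
COM = (2.06*0.369 + 6.52*0.875) / (2.06 + 6.52)
Numerator = 6.4651
Denominator = 8.5800
COM = 0.7535


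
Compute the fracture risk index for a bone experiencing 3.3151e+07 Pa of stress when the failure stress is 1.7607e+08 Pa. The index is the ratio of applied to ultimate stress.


FRI = applied / ultimate
FRI = 3.3151e+07 / 1.7607e+08
FRI = 0.1883


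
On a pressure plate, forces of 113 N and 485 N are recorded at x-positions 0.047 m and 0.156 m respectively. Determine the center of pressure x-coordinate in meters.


COP_x = (F1*x1 + F2*x2) / (F1 + F2)
COP_x = (113*0.047 + 485*0.156) / (113 + 485)
Numerator = 80.9710
Denominator = 598
COP_x = 0.1354


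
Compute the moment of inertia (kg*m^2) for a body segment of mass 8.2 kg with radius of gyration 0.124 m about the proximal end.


I = m * k^2
I = 8.2 * 0.124^2
k^2 = 0.0154
I = 0.1261


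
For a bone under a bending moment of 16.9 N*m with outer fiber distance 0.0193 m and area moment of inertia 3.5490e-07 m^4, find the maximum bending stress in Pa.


sigma = M * c / I
sigma = 16.9 * 0.0193 / 3.5490e-07
M * c = 0.3262
sigma = 919047.6190


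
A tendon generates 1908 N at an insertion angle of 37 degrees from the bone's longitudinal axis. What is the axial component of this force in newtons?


F_eff = F_tendon * cos(theta)
theta = 37 deg = 0.6458 rad
cos(theta) = 0.7986
F_eff = 1908 * 0.7986
F_eff = 1523.7966


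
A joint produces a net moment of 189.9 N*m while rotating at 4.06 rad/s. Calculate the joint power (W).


P = M * omega
P = 189.9 * 4.06
P = 770.9940


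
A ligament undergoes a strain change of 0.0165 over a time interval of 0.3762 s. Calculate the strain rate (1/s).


strain_rate = delta_strain / delta_t
strain_rate = 0.0165 / 0.3762
strain_rate = 0.0439


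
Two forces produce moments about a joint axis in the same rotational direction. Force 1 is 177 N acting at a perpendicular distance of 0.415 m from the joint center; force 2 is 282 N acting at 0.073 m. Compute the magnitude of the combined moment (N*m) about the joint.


M = F1 * d1 + F2 * d2
M = 177 * 0.415 + 282 * 0.073
M = 73.4550 + 20.5860
M = 94.0410


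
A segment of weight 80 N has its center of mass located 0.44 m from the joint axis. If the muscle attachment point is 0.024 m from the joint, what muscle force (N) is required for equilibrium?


F_muscle = W * d_load / d_muscle
F_muscle = 80 * 0.44 / 0.024
Numerator = 35.2000
F_muscle = 1466.6667


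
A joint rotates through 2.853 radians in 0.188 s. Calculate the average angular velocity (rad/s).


omega = delta_theta / delta_t
omega = 2.853 / 0.188
omega = 15.1755


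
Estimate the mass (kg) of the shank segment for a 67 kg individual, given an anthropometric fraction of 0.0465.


m_segment = body_mass * fraction
m_segment = 67 * 0.0465
m_segment = 3.1155


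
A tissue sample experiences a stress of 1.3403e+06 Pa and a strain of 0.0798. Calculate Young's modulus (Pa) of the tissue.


E = stress / strain
E = 1.3403e+06 / 0.0798
E = 1.6796e+07


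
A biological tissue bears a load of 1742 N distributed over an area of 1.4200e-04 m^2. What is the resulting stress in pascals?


stress = F / A
stress = 1742 / 1.4200e-04
stress = 1.2268e+07


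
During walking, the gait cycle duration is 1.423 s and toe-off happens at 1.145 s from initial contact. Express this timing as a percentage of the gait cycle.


pct = (event_time / cycle_time) * 100
pct = (1.145 / 1.423) * 100
ratio = 0.8046
pct = 80.4638


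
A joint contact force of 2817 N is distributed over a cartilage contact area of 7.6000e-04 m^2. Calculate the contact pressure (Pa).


P = F / A
P = 2817 / 7.6000e-04
P = 3.7066e+06


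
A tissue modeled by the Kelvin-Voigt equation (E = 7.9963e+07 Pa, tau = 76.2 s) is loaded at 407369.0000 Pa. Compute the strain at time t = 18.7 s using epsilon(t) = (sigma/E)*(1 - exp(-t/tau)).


epsilon(t) = (sigma/E) * (1 - exp(-t/tau))
sigma/E = 407369.0000 / 7.9963e+07 = 0.0051
exp(-t/tau) = exp(-18.7 / 76.2) = 0.7824
epsilon = 0.0051 * (1 - 0.7824)
epsilon = 0.0011


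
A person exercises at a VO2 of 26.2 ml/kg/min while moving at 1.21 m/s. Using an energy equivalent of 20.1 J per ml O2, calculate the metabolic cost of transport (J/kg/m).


Power per kg = VO2 * 20.1 / 60
Power per kg = 26.2 * 20.1 / 60 = 8.7770 W/kg
Cost = power_per_kg / speed
Cost = 8.7770 / 1.21
Cost = 7.2537


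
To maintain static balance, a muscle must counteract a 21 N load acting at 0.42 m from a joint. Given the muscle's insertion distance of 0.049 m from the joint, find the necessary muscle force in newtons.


F_muscle = W * d_load / d_muscle
F_muscle = 21 * 0.42 / 0.049
Numerator = 8.8200
F_muscle = 180.0000


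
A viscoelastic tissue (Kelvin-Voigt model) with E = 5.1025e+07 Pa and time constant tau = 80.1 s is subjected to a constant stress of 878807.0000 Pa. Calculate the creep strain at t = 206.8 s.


epsilon(t) = (sigma/E) * (1 - exp(-t/tau))
sigma/E = 878807.0000 / 5.1025e+07 = 0.0172
exp(-t/tau) = exp(-206.8 / 80.1) = 0.0756
epsilon = 0.0172 * (1 - 0.0756)
epsilon = 0.0159


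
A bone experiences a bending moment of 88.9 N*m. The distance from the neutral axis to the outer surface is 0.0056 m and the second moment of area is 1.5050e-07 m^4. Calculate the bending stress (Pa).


sigma = M * c / I
sigma = 88.9 * 0.0056 / 1.5050e-07
M * c = 0.4978
sigma = 3.3079e+06


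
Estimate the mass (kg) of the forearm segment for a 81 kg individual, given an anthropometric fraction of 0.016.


m_segment = body_mass * fraction
m_segment = 81 * 0.016
m_segment = 1.2960


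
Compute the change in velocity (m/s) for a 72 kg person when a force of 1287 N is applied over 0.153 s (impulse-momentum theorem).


J = F * dt = 1287 * 0.153 = 196.9110 N*s
delta_v = J / m
delta_v = 196.9110 / 72
delta_v = 2.7349


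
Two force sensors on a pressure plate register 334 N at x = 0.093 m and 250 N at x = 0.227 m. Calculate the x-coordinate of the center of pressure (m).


COP_x = (F1*x1 + F2*x2) / (F1 + F2)
COP_x = (334*0.093 + 250*0.227) / (334 + 250)
Numerator = 87.8120
Denominator = 584
COP_x = 0.1504


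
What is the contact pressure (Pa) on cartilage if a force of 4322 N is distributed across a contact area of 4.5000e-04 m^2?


P = F / A
P = 4322 / 4.5000e-04
P = 9.6044e+06


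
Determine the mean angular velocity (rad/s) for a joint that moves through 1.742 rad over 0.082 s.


omega = delta_theta / delta_t
omega = 1.742 / 0.082
omega = 21.2439


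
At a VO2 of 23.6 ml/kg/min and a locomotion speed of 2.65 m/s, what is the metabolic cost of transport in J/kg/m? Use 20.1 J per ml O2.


Power per kg = VO2 * 20.1 / 60
Power per kg = 23.6 * 20.1 / 60 = 7.9060 W/kg
Cost = power_per_kg / speed
Cost = 7.9060 / 2.65
Cost = 2.9834


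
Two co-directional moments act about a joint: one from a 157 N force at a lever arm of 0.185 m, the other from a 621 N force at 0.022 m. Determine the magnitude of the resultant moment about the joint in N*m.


M = F1 * d1 + F2 * d2
M = 157 * 0.185 + 621 * 0.022
M = 29.0450 + 13.6620
M = 42.7070


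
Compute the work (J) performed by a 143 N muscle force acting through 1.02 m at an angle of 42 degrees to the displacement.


W = F * d * cos(theta)
theta = 42 deg = 0.7330 rad
cos(theta) = 0.7431
W = 143 * 1.02 * 0.7431
W = 108.3951


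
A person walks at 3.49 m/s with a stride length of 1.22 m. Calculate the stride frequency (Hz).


f = v / stride_length
f = 3.49 / 1.22
f = 2.8607


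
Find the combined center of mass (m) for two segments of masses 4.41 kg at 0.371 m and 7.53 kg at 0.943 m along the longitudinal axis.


COM = (m1*x1 + m2*x2) / (m1 + m2)
COM = (4.41*0.371 + 7.53*0.943) / (4.41 + 7.53)
Numerator = 8.7369
Denominator = 11.9400
COM = 0.7317


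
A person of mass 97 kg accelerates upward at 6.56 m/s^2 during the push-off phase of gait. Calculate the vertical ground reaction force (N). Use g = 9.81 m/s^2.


GRF = m * (g + a)
GRF = 97 * (9.81 + 6.56)
GRF = 97 * 16.3700
GRF = 1587.8900


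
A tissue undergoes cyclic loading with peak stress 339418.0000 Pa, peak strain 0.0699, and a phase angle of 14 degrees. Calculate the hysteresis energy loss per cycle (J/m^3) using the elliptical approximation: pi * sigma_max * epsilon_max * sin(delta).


E_loss = pi * sigma_max * epsilon_max * sin(delta)
delta = 14 deg = 0.2443 rad
sin(delta) = 0.2419
E_loss = pi * 339418.0000 * 0.0699 * 0.2419
E_loss = 18031.7175


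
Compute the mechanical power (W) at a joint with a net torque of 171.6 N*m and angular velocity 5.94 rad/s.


P = M * omega
P = 171.6 * 5.94
P = 1019.3040


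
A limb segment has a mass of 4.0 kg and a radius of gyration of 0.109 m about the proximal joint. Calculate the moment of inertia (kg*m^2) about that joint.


I = m * k^2
I = 4.0 * 0.109^2
k^2 = 0.0119
I = 0.0475


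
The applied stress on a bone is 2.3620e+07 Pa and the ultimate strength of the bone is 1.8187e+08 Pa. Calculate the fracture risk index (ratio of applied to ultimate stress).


FRI = applied / ultimate
FRI = 2.3620e+07 / 1.8187e+08
FRI = 0.1299


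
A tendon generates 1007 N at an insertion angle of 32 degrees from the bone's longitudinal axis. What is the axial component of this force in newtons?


F_eff = F_tendon * cos(theta)
theta = 32 deg = 0.5585 rad
cos(theta) = 0.8480
F_eff = 1007 * 0.8480
F_eff = 853.9844


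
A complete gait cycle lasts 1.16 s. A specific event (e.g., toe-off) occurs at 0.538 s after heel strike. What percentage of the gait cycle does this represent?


pct = (event_time / cycle_time) * 100
pct = (0.538 / 1.16) * 100
ratio = 0.4638
pct = 46.3793


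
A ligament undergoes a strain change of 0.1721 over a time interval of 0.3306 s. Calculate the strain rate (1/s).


strain_rate = delta_strain / delta_t
strain_rate = 0.1721 / 0.3306
strain_rate = 0.5206


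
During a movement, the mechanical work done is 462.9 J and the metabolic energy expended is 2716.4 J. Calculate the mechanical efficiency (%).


eta = (W_mech / E_meta) * 100
eta = (462.9 / 2716.4) * 100
ratio = 0.1704
eta = 17.0409


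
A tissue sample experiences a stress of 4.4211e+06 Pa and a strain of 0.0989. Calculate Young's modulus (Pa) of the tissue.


E = stress / strain
E = 4.4211e+06 / 0.0989
E = 4.4703e+07


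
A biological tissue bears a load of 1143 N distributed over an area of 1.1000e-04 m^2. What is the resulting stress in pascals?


stress = F / A
stress = 1143 / 1.1000e-04
stress = 1.0391e+07


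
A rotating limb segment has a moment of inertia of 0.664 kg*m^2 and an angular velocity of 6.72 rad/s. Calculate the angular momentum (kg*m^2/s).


L = I * omega
L = 0.664 * 6.72
L = 4.4621


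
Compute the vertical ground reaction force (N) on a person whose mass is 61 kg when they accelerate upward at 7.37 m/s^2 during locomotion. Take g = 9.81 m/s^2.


GRF = m * (g + a)
GRF = 61 * (9.81 + 7.37)
GRF = 61 * 17.1800
GRF = 1047.9800


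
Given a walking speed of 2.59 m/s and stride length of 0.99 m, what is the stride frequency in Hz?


f = v / stride_length
f = 2.59 / 0.99
f = 2.6162


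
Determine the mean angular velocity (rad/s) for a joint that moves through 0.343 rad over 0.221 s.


omega = delta_theta / delta_t
omega = 0.343 / 0.221
omega = 1.5520


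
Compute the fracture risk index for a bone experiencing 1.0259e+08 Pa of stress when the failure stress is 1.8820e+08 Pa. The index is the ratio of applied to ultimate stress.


FRI = applied / ultimate
FRI = 1.0259e+08 / 1.8820e+08
FRI = 0.5451


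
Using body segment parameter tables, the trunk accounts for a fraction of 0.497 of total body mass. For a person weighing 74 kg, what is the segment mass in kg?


m_segment = body_mass * fraction
m_segment = 74 * 0.497
m_segment = 36.7780


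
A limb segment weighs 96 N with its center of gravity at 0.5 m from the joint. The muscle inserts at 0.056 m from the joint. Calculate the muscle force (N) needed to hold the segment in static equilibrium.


F_muscle = W * d_load / d_muscle
F_muscle = 96 * 0.5 / 0.056
Numerator = 48.0000
F_muscle = 857.1429


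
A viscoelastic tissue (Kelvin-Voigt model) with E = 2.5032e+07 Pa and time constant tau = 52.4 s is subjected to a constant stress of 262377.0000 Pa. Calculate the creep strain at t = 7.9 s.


epsilon(t) = (sigma/E) * (1 - exp(-t/tau))
sigma/E = 262377.0000 / 2.5032e+07 = 0.0105
exp(-t/tau) = exp(-7.9 / 52.4) = 0.8601
epsilon = 0.0105 * (1 - 0.8601)
epsilon = 0.0015


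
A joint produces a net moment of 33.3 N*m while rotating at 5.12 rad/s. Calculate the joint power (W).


P = M * omega
P = 33.3 * 5.12
P = 170.4960


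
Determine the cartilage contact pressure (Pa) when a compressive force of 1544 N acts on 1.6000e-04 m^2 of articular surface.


P = F / A
P = 1544 / 1.6000e-04
P = 9.6500e+06


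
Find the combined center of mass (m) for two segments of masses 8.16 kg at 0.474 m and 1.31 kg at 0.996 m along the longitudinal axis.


COM = (m1*x1 + m2*x2) / (m1 + m2)
COM = (8.16*0.474 + 1.31*0.996) / (8.16 + 1.31)
Numerator = 5.1726
Denominator = 9.4700
COM = 0.5462


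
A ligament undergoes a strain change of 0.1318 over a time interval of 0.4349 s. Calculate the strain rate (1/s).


strain_rate = delta_strain / delta_t
strain_rate = 0.1318 / 0.4349
strain_rate = 0.3031


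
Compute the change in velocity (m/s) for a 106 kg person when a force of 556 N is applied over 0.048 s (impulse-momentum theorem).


J = F * dt = 556 * 0.048 = 26.6880 N*s
delta_v = J / m
delta_v = 26.6880 / 106
delta_v = 0.2518


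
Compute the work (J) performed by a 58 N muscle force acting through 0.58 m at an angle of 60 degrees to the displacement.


W = F * d * cos(theta)
theta = 60 deg = 1.0472 rad
cos(theta) = 0.5000
W = 58 * 0.58 * 0.5000
W = 16.8200


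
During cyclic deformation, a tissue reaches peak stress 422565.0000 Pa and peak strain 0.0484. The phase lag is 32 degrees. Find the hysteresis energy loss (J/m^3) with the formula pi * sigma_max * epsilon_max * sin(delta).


E_loss = pi * sigma_max * epsilon_max * sin(delta)
delta = 32 deg = 0.5585 rad
sin(delta) = 0.5299
E_loss = pi * 422565.0000 * 0.0484 * 0.5299
E_loss = 34048.5377


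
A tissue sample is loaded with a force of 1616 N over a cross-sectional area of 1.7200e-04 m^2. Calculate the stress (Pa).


stress = F / A
stress = 1616 / 1.7200e-04
stress = 9.3953e+06


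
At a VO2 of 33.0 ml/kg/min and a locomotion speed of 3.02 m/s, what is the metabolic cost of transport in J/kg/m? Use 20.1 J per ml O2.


Power per kg = VO2 * 20.1 / 60
Power per kg = 33.0 * 20.1 / 60 = 11.0550 W/kg
Cost = power_per_kg / speed
Cost = 11.0550 / 3.02
Cost = 3.6606


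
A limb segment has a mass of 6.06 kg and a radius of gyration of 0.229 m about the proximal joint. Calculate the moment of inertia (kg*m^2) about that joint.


I = m * k^2
I = 6.06 * 0.229^2
k^2 = 0.0524
I = 0.3178


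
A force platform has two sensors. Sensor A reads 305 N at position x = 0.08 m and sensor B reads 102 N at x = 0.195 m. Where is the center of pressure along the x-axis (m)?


COP_x = (F1*x1 + F2*x2) / (F1 + F2)
COP_x = (305*0.08 + 102*0.195) / (305 + 102)
Numerator = 44.2900
Denominator = 407
COP_x = 0.1088


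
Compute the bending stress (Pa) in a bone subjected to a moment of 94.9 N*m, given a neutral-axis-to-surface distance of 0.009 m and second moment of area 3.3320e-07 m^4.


sigma = M * c / I
sigma = 94.9 * 0.009 / 3.3320e-07
M * c = 0.8541
sigma = 2.5633e+06


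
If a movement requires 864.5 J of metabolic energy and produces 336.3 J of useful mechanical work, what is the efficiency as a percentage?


eta = (W_mech / E_meta) * 100
eta = (336.3 / 864.5) * 100
ratio = 0.3890
eta = 38.9011


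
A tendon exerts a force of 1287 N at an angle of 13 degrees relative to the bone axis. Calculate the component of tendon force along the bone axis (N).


F_eff = F_tendon * cos(theta)
theta = 13 deg = 0.2269 rad
cos(theta) = 0.9744
F_eff = 1287 * 0.9744
F_eff = 1254.0143


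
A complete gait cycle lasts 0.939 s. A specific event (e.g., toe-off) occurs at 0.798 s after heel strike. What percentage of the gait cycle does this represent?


pct = (event_time / cycle_time) * 100
pct = (0.798 / 0.939) * 100
ratio = 0.8498
pct = 84.9840


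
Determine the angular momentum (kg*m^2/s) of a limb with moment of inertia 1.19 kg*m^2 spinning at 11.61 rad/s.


L = I * omega
L = 1.19 * 11.61
L = 13.8159


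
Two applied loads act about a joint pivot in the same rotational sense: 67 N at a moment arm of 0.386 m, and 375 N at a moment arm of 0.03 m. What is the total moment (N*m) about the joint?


M = F1 * d1 + F2 * d2
M = 67 * 0.386 + 375 * 0.03
M = 25.8620 + 11.2500
M = 37.1120


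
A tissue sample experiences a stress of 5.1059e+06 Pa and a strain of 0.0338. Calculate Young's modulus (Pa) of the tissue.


E = stress / strain
E = 5.1059e+06 / 0.0338
E = 1.5106e+08


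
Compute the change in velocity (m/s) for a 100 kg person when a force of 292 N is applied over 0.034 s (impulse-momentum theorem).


J = F * dt = 292 * 0.034 = 9.9280 N*s
delta_v = J / m
delta_v = 9.9280 / 100
delta_v = 0.0993


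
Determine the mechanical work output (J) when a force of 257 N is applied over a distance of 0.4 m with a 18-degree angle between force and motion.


W = F * d * cos(theta)
theta = 18 deg = 0.3142 rad
cos(theta) = 0.9511
W = 257 * 0.4 * 0.9511
W = 97.7686


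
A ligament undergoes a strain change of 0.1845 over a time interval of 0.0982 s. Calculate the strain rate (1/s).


strain_rate = delta_strain / delta_t
strain_rate = 0.1845 / 0.0982
strain_rate = 1.8788


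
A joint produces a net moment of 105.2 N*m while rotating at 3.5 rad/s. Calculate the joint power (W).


P = M * omega
P = 105.2 * 3.5
P = 368.2000


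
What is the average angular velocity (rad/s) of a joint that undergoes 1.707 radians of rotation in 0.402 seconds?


omega = delta_theta / delta_t
omega = 1.707 / 0.402
omega = 4.2463


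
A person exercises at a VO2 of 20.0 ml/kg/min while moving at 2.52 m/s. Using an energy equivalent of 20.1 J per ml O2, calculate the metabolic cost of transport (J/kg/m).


Power per kg = VO2 * 20.1 / 60
Power per kg = 20.0 * 20.1 / 60 = 6.7000 W/kg
Cost = power_per_kg / speed
Cost = 6.7000 / 2.52
Cost = 2.6587


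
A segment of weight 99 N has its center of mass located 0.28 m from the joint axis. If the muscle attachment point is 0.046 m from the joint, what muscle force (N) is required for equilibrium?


F_muscle = W * d_load / d_muscle
F_muscle = 99 * 0.28 / 0.046
Numerator = 27.7200
F_muscle = 602.6087


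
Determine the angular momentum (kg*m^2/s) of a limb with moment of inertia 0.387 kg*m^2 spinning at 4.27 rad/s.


L = I * omega
L = 0.387 * 4.27
L = 1.6525


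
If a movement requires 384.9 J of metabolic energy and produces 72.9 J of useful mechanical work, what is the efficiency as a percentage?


eta = (W_mech / E_meta) * 100
eta = (72.9 / 384.9) * 100
ratio = 0.1894
eta = 18.9400


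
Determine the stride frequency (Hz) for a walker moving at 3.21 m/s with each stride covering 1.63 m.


f = v / stride_length
f = 3.21 / 1.63
f = 1.9693


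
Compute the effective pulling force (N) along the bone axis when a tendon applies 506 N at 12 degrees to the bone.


F_eff = F_tendon * cos(theta)
theta = 12 deg = 0.2094 rad
cos(theta) = 0.9781
F_eff = 506 * 0.9781
F_eff = 494.9427


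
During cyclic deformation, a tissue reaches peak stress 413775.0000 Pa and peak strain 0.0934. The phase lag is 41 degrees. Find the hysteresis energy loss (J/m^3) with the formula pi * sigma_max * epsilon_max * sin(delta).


E_loss = pi * sigma_max * epsilon_max * sin(delta)
delta = 41 deg = 0.7156 rad
sin(delta) = 0.6561
E_loss = pi * 413775.0000 * 0.0934 * 0.6561
E_loss = 79653.3257


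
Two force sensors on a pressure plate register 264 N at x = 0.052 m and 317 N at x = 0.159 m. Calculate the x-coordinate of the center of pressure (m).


COP_x = (F1*x1 + F2*x2) / (F1 + F2)
COP_x = (264*0.052 + 317*0.159) / (264 + 317)
Numerator = 64.1310
Denominator = 581
COP_x = 0.1104


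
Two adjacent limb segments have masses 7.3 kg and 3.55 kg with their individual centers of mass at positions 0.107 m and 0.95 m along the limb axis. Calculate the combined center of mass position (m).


COM = (m1*x1 + m2*x2) / (m1 + m2)
COM = (7.3*0.107 + 3.55*0.95) / (7.3 + 3.55)
Numerator = 4.1536
Denominator = 10.8500
COM = 0.3828


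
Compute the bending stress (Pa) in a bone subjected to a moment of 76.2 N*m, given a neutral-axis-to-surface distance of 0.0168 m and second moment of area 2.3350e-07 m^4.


sigma = M * c / I
sigma = 76.2 * 0.0168 / 2.3350e-07
M * c = 1.2802
sigma = 5.4825e+06


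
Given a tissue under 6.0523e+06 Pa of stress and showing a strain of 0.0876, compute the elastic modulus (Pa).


E = stress / strain
E = 6.0523e+06 / 0.0876
E = 6.9090e+07


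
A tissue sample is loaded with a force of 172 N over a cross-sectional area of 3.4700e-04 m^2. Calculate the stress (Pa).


stress = F / A
stress = 172 / 3.4700e-04
stress = 495677.2334


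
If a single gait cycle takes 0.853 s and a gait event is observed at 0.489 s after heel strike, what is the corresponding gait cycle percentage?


pct = (event_time / cycle_time) * 100
pct = (0.489 / 0.853) * 100
ratio = 0.5733
pct = 57.3271


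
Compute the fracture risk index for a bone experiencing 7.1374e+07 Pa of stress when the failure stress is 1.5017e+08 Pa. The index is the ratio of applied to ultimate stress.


FRI = applied / ultimate
FRI = 7.1374e+07 / 1.5017e+08
FRI = 0.4753


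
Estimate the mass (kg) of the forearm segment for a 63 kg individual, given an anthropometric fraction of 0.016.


m_segment = body_mass * fraction
m_segment = 63 * 0.016
m_segment = 1.0080


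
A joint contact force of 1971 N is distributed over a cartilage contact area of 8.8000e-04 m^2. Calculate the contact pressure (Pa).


P = F / A
P = 1971 / 8.8000e-04
P = 2.2398e+06


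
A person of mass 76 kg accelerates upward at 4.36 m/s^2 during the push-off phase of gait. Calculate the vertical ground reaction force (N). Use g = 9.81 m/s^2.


GRF = m * (g + a)
GRF = 76 * (9.81 + 4.36)
GRF = 76 * 14.1700
GRF = 1076.9200


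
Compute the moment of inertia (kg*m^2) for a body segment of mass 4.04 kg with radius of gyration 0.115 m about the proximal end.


I = m * k^2
I = 4.04 * 0.115^2
k^2 = 0.0132
I = 0.0534


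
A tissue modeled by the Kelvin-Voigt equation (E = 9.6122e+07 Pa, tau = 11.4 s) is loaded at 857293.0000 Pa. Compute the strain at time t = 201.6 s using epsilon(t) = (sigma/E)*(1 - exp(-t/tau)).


epsilon(t) = (sigma/E) * (1 - exp(-t/tau))
sigma/E = 857293.0000 / 9.6122e+07 = 0.0089
exp(-t/tau) = exp(-201.6 / 11.4) = 2.0886e-08
epsilon = 0.0089 * (1 - 2.0886e-08)
epsilon = 0.0089


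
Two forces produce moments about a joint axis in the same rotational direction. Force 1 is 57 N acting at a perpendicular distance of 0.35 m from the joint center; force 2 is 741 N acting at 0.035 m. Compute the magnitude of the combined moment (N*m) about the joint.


M = F1 * d1 + F2 * d2
M = 57 * 0.35 + 741 * 0.035
M = 19.9500 + 25.9350
M = 45.8850


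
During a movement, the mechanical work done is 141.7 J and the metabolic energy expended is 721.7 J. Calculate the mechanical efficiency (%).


eta = (W_mech / E_meta) * 100
eta = (141.7 / 721.7) * 100
ratio = 0.1963
eta = 19.6342


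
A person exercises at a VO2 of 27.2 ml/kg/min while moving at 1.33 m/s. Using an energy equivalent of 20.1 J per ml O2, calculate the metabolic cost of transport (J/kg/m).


Power per kg = VO2 * 20.1 / 60
Power per kg = 27.2 * 20.1 / 60 = 9.1120 W/kg
Cost = power_per_kg / speed
Cost = 9.1120 / 1.33
Cost = 6.8511


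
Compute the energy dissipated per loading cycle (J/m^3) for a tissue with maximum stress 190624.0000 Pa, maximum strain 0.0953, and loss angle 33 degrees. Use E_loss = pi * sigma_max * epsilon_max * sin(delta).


E_loss = pi * sigma_max * epsilon_max * sin(delta)
delta = 33 deg = 0.5760 rad
sin(delta) = 0.5446
E_loss = pi * 190624.0000 * 0.0953 * 0.5446
E_loss = 31083.4429


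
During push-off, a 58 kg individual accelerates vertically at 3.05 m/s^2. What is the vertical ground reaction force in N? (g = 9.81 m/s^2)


GRF = m * (g + a)
GRF = 58 * (9.81 + 3.05)
GRF = 58 * 12.8600
GRF = 745.8800


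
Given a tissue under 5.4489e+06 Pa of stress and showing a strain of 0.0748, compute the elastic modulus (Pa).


E = stress / strain
E = 5.4489e+06 / 0.0748
E = 7.2846e+07


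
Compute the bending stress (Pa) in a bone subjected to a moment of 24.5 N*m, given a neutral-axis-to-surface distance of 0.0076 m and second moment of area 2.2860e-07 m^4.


sigma = M * c / I
sigma = 24.5 * 0.0076 / 2.2860e-07
M * c = 0.1862
sigma = 814523.1846


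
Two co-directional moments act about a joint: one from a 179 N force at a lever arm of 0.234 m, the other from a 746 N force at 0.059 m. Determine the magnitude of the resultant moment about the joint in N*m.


M = F1 * d1 + F2 * d2
M = 179 * 0.234 + 746 * 0.059
M = 41.8860 + 44.0140
M = 85.9000


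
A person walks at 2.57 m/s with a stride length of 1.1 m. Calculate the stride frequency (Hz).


f = v / stride_length
f = 2.57 / 1.1
f = 2.3364


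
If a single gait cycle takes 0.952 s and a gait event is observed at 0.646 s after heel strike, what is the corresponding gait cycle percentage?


pct = (event_time / cycle_time) * 100
pct = (0.646 / 0.952) * 100
ratio = 0.6786
pct = 67.8571
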